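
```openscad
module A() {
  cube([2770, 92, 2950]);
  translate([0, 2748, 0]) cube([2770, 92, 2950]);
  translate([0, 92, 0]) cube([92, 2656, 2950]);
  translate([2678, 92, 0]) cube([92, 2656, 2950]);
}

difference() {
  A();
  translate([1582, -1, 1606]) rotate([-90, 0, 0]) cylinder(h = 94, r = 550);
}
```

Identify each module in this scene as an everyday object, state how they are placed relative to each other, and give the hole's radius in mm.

The subtracted cylinder has r = 550 mm.

A is a house frame. The house frame has a circular hole through its front wall. The hole's radius is 550 mm.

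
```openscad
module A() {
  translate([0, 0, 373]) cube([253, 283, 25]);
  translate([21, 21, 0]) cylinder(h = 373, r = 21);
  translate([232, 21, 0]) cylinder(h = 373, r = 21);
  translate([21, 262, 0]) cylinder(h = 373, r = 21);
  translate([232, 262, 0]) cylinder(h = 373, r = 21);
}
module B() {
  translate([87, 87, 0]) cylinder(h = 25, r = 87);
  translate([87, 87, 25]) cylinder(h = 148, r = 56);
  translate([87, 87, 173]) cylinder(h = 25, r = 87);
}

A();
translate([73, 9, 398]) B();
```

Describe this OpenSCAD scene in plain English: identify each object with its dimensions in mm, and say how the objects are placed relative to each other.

A is a four-legged stool. The seat is 253×283 mm, 25 mm thick, top at z = 398 mm. It stands on four round legs, each 42 mm in diameter, from z = 0 to the seat underside, each leg's axis is inset half a diameter from the nearest pair of seat edges (so the leg's bounding box is flush with the corner).

B is a spool: two coaxial disc flanges of radius 87 mm and thickness 25 mm, joined by a core cylinder of radius 56 mm and height 148 mm. The lower flange rests on z = 0 and the three cylinders share a vertical axis.

The spool is on top of the stool.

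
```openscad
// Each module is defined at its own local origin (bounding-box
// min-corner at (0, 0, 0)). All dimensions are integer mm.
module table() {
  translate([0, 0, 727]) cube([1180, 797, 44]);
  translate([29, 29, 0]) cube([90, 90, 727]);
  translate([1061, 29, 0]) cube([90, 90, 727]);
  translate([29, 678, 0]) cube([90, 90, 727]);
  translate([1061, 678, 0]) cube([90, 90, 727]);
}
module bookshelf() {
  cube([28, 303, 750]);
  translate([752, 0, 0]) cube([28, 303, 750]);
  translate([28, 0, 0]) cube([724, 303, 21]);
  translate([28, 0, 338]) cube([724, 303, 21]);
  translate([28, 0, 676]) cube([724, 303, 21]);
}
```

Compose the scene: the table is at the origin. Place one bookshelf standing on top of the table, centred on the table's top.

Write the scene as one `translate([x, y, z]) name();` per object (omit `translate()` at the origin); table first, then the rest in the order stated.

table();
translate([200, 247, 771]) bookshelf();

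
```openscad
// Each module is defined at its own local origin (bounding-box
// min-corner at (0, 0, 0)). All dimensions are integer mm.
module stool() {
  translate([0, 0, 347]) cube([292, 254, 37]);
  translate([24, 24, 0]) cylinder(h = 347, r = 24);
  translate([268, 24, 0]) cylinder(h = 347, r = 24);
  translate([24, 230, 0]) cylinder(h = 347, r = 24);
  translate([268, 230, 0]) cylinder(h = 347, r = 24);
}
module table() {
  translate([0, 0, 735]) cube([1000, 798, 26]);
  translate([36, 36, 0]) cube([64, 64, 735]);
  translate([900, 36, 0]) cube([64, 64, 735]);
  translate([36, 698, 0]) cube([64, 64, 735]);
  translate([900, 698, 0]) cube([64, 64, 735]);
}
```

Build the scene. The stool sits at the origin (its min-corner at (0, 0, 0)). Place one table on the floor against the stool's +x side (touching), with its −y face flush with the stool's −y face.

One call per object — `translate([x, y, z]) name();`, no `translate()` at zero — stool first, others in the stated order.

stool();
translate([292, 0, 0]) table();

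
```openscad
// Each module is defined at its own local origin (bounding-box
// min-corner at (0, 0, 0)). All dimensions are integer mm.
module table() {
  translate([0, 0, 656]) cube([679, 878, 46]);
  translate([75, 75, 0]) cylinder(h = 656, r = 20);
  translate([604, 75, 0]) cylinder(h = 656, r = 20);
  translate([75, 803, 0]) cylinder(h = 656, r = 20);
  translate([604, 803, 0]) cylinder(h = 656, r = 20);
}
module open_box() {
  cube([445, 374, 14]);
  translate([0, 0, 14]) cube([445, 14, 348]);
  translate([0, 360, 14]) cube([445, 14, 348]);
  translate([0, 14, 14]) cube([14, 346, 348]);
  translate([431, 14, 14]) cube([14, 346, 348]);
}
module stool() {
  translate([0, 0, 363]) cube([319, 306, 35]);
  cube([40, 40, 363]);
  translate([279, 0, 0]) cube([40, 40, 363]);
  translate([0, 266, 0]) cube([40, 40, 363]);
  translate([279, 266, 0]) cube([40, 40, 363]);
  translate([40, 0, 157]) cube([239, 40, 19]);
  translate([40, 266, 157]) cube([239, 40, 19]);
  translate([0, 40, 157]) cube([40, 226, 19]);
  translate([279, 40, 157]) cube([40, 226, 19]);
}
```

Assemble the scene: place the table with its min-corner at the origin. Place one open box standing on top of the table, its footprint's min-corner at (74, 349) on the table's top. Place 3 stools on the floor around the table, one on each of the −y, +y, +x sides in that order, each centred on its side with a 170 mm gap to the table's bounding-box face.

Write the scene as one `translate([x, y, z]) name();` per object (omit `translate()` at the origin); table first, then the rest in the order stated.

table();
translate([74, 349, 702]) open_box();
translate([180, -476, 0]) stool();
translate([180, 1048, 0]) stool();
translate([849, 286, 0]) stool();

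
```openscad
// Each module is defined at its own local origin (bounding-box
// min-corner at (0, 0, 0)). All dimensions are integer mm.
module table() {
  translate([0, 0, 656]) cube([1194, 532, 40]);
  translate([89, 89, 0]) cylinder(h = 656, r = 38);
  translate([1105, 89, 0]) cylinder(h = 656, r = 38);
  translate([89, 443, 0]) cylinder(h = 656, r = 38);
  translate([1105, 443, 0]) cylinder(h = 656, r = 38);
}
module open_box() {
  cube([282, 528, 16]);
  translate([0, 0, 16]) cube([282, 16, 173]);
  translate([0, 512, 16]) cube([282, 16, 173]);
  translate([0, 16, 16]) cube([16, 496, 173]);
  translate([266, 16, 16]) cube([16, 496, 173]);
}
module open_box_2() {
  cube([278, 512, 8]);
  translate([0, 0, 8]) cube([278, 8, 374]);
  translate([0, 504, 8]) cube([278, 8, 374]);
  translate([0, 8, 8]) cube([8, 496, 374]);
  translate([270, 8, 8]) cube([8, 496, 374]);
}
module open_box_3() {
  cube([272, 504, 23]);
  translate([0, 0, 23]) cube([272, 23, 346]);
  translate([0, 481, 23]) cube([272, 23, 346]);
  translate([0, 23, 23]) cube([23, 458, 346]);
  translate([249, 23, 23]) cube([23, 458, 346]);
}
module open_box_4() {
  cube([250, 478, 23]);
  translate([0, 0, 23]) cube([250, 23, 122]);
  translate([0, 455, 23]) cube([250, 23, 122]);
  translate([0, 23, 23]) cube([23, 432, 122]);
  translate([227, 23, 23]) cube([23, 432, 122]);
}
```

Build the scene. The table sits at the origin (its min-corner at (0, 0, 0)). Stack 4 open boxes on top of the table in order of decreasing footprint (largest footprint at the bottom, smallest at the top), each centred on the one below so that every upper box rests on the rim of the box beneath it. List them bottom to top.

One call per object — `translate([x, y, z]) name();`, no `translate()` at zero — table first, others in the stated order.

table();
translate([456, 2, 696]) open_box();
translate([458, 10, 885]) open_box_2();
translate([461, 14, 1267]) open_box_3();
translate([472, 27, 1636]) open_box_4();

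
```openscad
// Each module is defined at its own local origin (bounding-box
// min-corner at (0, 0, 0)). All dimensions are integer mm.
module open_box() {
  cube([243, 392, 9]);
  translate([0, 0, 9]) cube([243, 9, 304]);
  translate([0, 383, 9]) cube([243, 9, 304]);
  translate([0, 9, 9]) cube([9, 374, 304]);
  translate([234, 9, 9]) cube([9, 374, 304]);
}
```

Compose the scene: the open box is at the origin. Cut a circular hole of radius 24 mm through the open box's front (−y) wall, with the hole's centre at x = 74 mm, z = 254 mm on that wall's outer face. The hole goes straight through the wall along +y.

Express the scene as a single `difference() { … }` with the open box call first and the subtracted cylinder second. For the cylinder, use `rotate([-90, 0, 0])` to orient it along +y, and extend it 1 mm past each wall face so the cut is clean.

difference() {
  open_box();
  translate([74, -1, 254]) rotate([-90, 0, 0]) cylinder(h = 11, r = 24);
}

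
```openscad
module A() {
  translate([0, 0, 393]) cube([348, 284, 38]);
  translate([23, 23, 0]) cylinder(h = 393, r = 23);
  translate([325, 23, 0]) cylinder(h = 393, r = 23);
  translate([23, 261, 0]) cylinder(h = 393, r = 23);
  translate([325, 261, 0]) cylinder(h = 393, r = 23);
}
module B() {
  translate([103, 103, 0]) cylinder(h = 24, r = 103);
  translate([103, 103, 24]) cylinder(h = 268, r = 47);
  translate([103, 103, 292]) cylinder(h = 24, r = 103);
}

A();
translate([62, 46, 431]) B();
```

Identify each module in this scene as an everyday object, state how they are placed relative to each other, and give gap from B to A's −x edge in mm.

A is a stool. B is a spool. The spool is on top of the stool. The gap from the spool to the stool's −x edge is 62 mm.

The spool's min-x is at 62; the stool's min-x is 0; gap = 62 mm.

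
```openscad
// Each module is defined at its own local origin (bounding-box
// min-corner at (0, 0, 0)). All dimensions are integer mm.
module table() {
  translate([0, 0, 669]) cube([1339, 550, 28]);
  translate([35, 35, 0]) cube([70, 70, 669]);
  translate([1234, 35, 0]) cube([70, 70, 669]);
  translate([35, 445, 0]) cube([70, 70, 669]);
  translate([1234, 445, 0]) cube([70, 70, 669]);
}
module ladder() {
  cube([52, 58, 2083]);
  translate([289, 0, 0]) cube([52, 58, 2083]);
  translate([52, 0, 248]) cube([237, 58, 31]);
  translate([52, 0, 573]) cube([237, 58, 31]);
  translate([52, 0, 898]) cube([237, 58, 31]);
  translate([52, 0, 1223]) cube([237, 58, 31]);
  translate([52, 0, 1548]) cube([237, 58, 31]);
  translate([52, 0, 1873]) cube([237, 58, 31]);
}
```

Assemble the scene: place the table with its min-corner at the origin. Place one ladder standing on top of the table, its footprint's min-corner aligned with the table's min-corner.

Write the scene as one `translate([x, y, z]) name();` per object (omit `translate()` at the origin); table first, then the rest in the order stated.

table();
translate([0, 0, 697]) ladder();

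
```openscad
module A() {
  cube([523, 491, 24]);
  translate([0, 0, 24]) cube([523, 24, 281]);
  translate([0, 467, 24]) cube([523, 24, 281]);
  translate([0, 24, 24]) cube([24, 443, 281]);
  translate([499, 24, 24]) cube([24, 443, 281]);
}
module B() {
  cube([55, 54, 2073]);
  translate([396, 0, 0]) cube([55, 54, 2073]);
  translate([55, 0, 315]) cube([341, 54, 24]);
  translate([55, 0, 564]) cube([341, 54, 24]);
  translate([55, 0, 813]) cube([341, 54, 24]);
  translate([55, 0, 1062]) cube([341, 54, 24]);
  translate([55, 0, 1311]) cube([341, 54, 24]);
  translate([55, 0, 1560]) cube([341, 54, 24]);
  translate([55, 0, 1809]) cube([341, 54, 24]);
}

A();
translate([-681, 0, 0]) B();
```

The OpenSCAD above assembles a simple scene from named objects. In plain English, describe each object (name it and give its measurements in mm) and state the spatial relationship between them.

A is an open storage box with external size 523×491×305 mm and wall thickness 24 mm (the base is also 24 mm thick). The base covers the whole footprint; the four walls stand on the base, with the y-facing walls full-width and the x-facing walls fitting between their inner faces.

B is a straight ladder. Two 55×54 mm vertical rails, 2073 mm tall, stand 451 mm apart (outside-to-outside) with their front faces coplanar on the −y side. 7 rungs, each 54 mm deep and 24 mm tall, span between the inner faces of the rails, front faces flush with the rails. The lowest rung's underside is at z = 315 mm and rungs are spaced 249 mm apart (underside to underside).

The ladder is on the floor beside the open box on its −x side.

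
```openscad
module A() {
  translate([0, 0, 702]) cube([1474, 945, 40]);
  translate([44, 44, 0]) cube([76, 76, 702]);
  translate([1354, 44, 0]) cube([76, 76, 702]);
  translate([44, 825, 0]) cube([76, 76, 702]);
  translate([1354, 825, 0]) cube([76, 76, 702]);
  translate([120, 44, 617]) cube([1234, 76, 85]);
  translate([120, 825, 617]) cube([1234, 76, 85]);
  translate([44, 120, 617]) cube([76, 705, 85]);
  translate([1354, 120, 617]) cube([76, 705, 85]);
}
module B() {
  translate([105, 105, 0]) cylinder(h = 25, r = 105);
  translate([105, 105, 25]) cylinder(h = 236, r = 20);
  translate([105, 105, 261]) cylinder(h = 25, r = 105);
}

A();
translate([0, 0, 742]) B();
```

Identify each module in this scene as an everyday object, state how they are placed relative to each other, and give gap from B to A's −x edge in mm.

A is a table. B is a spool. The spool is on top of the table. The gap from the spool to the table's −x edge is 0 mm.

The spool's min-x is at 0; the table's min-x is 0; gap = 0 mm.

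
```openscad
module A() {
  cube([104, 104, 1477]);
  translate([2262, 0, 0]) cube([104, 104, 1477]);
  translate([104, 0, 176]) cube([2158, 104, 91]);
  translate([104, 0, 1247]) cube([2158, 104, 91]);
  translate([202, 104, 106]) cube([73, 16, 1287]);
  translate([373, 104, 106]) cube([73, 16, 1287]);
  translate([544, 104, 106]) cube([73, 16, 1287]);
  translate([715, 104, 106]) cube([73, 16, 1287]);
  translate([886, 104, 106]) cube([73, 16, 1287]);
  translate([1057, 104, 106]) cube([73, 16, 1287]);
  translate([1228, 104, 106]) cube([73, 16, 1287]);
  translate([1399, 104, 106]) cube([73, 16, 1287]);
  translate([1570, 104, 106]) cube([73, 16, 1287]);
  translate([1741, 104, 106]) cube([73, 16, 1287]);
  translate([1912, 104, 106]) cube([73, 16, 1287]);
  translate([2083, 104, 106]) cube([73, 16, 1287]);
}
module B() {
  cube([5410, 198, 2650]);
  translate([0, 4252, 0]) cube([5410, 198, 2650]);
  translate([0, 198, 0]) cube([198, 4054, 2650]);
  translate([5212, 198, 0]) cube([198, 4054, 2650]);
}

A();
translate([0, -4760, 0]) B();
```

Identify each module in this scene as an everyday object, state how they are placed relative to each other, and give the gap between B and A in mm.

The house frame's nearest face is 310 mm from the fence section's −y face.

A is a fence section. B is a house frame. The house frame is on the floor beside the fence section on its −y side. The gap between the house frame and the fence section is 310 mm.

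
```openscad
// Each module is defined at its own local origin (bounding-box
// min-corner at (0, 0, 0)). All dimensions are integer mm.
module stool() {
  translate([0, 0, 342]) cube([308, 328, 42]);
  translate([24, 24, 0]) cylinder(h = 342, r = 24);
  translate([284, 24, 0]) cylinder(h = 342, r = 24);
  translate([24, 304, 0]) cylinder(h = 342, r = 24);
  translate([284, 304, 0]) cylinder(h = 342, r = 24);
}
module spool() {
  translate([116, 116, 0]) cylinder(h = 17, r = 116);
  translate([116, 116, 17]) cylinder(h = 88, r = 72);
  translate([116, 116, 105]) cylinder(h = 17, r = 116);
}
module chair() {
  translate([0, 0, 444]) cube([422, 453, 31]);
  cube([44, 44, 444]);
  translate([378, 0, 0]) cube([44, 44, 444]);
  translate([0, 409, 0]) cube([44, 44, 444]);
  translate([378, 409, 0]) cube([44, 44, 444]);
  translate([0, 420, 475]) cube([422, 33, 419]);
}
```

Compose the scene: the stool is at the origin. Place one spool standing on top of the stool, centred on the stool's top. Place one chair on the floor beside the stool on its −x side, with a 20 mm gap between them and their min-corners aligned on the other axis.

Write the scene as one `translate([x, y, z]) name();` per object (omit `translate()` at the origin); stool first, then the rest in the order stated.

stool();
translate([38, 48, 384]) spool();
translate([-442, 0, 0]) chair();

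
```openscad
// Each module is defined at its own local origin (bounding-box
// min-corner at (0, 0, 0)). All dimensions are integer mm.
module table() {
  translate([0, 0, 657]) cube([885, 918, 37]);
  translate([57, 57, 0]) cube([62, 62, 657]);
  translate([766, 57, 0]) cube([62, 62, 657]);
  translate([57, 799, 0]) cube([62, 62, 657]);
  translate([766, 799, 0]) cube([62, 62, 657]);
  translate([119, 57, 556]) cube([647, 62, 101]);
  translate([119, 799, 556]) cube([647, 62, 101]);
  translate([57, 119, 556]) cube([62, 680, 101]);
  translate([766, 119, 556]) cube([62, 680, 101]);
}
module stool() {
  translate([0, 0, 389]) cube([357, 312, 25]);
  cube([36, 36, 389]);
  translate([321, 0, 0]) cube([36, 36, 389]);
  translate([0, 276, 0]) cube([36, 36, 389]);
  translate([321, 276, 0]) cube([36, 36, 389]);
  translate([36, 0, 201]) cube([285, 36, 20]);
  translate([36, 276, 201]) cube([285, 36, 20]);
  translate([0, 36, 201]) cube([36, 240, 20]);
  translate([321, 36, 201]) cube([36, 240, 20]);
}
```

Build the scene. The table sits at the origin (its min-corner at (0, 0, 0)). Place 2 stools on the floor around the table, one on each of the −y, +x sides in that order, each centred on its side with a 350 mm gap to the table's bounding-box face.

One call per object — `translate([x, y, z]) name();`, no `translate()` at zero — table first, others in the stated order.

table();
translate([264, -662, 0]) stool();
translate([1235, 303, 0]) stool();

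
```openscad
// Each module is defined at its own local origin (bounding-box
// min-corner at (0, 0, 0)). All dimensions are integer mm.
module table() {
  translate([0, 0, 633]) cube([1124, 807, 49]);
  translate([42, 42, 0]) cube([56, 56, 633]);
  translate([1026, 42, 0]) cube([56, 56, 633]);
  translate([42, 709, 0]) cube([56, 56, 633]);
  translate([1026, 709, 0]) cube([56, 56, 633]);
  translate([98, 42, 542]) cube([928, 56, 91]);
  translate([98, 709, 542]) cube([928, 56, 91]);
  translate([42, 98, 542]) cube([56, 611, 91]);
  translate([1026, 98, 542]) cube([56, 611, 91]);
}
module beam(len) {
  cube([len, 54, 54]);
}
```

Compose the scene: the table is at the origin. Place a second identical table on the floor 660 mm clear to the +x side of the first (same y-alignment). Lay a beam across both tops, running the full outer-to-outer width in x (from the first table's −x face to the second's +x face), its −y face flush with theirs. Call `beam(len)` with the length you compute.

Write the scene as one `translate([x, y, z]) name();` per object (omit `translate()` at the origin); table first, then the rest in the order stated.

table();
translate([1784, 0, 0]) table();
translate([0, 0, 682]) beam(2908);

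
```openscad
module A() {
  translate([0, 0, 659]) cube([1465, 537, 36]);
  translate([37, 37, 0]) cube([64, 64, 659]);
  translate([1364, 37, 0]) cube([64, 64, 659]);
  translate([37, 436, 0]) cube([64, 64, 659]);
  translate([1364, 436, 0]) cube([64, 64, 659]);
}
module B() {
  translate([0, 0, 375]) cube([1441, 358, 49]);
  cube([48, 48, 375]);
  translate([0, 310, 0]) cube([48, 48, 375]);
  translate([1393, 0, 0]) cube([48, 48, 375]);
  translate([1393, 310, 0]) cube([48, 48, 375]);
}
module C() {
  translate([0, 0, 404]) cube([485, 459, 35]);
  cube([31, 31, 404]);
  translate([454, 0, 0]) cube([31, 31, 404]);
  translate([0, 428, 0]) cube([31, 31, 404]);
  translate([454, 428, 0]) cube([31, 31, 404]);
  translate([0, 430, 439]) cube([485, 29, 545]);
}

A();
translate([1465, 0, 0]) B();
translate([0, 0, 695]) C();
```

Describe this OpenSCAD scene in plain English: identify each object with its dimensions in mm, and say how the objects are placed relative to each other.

A is a rectangular dining table. The top is 1465×537×36 mm with its upper surface at z = 695 mm. It stands on four 64×64 mm square legs, each inset 37 mm from the nearest pair of top edges, running from the floor to the underside of the top.

B is a long wooden bench with a 1441 mm (x) × 358 mm (y) seat, 49 mm thick, its top surface 424 mm above the floor. Four 48 mm square legs at the seat corners, flush with the edges, run from z = 0 to the seat underside.

C is a chair: 485×459 mm seat, 35 mm thick, top at z = 439 mm, on four 31 mm square corner legs flush with the seat edges. A 29 mm thick backrest slab spans the full seat width, extending 545 mm above the seat top, its back face flush with the seat's +y edge.

The bench is against the table's +x side, with their −y faces flush. The chair is on top of the table.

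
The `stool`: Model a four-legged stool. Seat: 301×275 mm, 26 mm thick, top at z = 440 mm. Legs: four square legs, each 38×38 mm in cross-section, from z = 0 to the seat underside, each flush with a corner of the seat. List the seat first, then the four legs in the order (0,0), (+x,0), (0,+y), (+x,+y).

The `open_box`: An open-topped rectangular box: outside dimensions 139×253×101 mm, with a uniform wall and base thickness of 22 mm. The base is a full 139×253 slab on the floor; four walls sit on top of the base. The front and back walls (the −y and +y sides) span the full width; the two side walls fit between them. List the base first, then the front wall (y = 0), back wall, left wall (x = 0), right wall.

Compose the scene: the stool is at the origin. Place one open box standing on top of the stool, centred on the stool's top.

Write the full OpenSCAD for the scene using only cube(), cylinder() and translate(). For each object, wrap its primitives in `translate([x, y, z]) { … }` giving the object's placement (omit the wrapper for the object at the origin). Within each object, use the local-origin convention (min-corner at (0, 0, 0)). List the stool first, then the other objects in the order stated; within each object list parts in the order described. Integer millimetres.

translate([0, 0, 414]) cube([301, 275, 26]);
cube([38, 38, 414]);
translate([263, 0, 0]) cube([38, 38, 414]);
translate([0, 237, 0]) cube([38, 38, 414]);
translate([263, 237, 0]) cube([38, 38, 414]);
translate([81, 11, 440]) {
  cube([139, 253, 22]);
  translate([0, 0, 22]) cube([139, 22, 79]);
  translate([0, 231, 22]) cube([139, 22, 79]);
  translate([0, 22, 22]) cube([22, 209, 79]);
  translate([117, 22, 22]) cube([22, 209, 79]);
}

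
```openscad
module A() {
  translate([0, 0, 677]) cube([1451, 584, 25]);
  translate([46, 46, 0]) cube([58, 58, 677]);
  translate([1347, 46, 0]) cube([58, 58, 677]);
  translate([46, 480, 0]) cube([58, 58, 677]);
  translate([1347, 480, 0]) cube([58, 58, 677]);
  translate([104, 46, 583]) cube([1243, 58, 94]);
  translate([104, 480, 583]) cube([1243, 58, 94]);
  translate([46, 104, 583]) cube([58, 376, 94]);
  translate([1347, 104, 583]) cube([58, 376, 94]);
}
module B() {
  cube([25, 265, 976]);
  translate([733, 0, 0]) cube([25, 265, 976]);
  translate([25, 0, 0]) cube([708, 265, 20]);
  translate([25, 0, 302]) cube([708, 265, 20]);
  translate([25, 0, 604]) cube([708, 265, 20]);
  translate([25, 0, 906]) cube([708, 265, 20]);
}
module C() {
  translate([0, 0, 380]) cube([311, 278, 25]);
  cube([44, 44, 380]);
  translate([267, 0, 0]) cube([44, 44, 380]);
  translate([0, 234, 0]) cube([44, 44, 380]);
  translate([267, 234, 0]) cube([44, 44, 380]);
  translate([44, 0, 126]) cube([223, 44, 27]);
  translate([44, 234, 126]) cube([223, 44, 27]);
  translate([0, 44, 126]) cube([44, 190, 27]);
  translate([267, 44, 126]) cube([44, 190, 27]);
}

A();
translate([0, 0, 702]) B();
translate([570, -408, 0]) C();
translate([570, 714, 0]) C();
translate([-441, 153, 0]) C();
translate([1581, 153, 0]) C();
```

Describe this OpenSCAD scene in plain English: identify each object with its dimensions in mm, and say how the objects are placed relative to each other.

A is a table: top 1451 mm (x) × 584 mm (y), 25 mm thick, upper face at z = 702 mm, on four 58×58 mm square legs, each inset 46 mm from the nearest pair of top edges, running from z = 0 to the bottom of the top. Four apron rails, 58 mm thick and 94 mm tall, run between adjacent legs with their top edges flush with the underside of the top and their outer faces flush with the legs' outer faces.

B is an open bookshelf. Two side panels, each 25 mm thick, 265 mm deep and 976 mm tall, stand 758 mm apart (outside-to-outside). Between them sit 4 shelves, each 20 mm thick and 265 mm deep, spanning the full gap between the sides. The bottom shelf rests on the floor (its underside at z = 0) and the clear gap between one shelf's top and the next shelf's underside is 282 mm.

C is a four-legged stool. The seat is 311×278 mm, 25 mm thick, top at z = 405 mm. It stands on four square legs, each 44×44 mm in cross-section, from z = 0 to the seat underside, each flush with a corner of the seat. Four stretchers, 44 mm wide and 27 mm tall, connect adjacent legs with their undersides at z = 126 mm, each running between the inner faces of the legs it joins and aligned with the legs' outer faces on the other axis.

The bookshelf is on top of the table. Four stools sit around the table at the −y, +y, −x, +x sides.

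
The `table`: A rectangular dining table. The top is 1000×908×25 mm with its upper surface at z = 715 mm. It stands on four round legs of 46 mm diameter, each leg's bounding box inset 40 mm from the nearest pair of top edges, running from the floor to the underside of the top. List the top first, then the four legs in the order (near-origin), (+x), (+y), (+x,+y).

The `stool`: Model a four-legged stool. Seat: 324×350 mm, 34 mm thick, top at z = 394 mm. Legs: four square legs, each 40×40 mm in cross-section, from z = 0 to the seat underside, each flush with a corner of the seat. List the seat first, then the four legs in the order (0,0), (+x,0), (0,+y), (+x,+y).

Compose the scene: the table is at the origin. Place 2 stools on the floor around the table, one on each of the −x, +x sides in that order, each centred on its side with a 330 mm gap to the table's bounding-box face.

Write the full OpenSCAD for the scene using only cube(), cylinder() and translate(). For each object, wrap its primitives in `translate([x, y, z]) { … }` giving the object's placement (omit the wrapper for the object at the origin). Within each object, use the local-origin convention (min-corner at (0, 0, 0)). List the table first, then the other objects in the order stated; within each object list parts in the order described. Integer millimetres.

translate([0, 0, 690]) cube([1000, 908, 25]);
translate([63, 63, 0]) cylinder(h = 690, r = 23);
translate([937, 63, 0]) cylinder(h = 690, r = 23);
translate([63, 845, 0]) cylinder(h = 690, r = 23);
translate([937, 845, 0]) cylinder(h = 690, r = 23);
translate([-654, 279, 0]) {
  translate([0, 0, 360]) cube([324, 350, 34]);
  cube([40, 40, 360]);
  translate([284, 0, 0]) cube([40, 40, 360]);
  translate([0, 310, 0]) cube([40, 40, 360]);
  translate([284, 310, 0]) cube([40, 40, 360]);
}
translate([1330, 279, 0]) {
  translate([0, 0, 360]) cube([324, 350, 34]);
  cube([40, 40, 360]);
  translate([284, 0, 0]) cube([40, 40, 360]);
  translate([0, 310, 0]) cube([40, 40, 360]);
  translate([284, 310, 0]) cube([40, 40, 360]);
}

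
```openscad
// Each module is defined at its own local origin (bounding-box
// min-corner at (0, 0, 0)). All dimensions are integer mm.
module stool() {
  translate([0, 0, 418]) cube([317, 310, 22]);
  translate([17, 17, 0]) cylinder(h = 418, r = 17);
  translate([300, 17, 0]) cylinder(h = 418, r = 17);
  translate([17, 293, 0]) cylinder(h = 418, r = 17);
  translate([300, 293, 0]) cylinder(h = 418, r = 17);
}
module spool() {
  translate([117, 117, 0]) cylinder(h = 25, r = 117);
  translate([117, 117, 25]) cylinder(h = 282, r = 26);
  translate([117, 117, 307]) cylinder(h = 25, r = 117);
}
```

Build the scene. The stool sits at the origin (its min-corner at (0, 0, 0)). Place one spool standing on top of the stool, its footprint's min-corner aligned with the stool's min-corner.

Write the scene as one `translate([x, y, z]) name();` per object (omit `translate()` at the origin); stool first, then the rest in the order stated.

stool();
translate([0, 0, 440]) spool();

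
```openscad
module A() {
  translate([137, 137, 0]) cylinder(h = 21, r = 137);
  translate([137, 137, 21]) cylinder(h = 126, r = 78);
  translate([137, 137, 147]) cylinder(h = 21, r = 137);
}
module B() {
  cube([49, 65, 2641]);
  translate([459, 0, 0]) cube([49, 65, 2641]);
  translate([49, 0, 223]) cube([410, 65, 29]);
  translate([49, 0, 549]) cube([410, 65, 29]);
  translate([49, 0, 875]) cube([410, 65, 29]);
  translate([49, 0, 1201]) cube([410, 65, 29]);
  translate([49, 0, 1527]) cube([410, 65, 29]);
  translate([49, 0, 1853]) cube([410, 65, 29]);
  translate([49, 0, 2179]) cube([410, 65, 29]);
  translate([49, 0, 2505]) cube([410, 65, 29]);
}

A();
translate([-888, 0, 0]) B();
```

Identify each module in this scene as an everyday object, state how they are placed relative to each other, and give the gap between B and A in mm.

A is a spool. B is a ladder. The ladder is on the floor beside the spool on its −x side. The gap between the ladder and the spool is 380 mm.

The ladder's nearest face is 380 mm from the spool's −x face.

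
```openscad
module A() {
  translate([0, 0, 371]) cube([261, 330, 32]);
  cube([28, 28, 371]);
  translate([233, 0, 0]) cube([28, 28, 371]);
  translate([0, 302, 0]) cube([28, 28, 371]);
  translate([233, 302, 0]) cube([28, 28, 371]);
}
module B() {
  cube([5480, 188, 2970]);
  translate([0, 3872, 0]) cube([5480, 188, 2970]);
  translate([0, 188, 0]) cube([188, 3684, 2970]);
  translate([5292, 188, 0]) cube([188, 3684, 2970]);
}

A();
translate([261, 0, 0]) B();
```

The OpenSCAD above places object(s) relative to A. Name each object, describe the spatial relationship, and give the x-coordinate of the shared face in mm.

The stool's +x face and the house frame's −x face are both at x = 261 mm.

A is a stool. B is a house frame. The house frame is against the stool's +x side, with their −y faces flush. The x-coordinate of the shared face is 261 mm.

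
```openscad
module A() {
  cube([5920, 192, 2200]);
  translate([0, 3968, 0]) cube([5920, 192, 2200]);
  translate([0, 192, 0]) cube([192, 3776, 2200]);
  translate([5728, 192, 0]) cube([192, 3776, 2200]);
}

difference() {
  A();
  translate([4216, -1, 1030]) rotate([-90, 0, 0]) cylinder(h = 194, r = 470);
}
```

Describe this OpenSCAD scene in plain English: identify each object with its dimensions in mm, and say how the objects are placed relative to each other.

A is the wall frame of a small rectangular building: four walls, each 2200 mm tall and 192 mm thick, enclosing a footprint 5920 mm (x) by 4160 mm (y) outside-to-outside, with no floor or roof. The front and back walls (the −y and +y sides) span the full width; the two side walls fit between them.

The house frame has a circular hole of radius 470 mm through its front wall, centred at (x = 4216, z = 1030).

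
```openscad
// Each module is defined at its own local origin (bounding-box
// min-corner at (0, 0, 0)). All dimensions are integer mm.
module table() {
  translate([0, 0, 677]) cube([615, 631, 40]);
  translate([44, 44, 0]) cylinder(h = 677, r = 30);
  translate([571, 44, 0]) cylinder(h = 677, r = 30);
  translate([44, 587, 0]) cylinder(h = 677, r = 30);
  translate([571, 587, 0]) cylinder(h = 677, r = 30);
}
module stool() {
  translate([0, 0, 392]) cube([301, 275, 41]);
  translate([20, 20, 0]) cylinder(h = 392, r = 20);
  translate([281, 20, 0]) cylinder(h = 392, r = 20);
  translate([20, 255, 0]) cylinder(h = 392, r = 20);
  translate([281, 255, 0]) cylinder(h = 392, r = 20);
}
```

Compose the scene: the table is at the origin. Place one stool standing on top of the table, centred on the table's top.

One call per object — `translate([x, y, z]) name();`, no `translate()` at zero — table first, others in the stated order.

table();
translate([157, 178, 717]) stool();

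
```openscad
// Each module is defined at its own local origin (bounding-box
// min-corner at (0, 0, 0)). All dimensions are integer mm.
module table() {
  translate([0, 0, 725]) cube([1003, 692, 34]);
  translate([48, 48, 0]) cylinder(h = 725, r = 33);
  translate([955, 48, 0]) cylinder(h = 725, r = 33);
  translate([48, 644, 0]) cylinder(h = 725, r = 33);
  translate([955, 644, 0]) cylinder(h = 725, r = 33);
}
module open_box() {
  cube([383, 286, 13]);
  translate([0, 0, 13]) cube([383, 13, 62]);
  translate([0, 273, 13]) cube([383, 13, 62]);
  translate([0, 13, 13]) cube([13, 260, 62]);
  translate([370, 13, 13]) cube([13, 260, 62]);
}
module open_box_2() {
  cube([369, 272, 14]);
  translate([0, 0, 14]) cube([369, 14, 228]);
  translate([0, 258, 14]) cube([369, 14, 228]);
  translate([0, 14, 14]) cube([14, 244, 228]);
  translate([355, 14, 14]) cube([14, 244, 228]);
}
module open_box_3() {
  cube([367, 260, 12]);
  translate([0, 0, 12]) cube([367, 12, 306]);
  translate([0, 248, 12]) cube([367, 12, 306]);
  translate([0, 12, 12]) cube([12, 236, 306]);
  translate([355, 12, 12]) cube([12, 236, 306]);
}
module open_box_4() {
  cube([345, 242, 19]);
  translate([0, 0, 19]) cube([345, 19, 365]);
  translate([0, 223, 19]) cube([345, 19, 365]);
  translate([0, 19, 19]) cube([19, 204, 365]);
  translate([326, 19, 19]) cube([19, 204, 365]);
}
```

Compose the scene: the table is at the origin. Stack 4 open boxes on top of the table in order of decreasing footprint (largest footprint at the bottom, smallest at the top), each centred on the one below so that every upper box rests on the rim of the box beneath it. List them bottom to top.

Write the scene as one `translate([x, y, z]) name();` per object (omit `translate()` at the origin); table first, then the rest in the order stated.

table();
translate([310, 203, 759]) open_box();
translate([317, 210, 834]) open_box_2();
translate([318, 216, 1076]) open_box_3();
translate([329, 225, 1394]) open_box_4();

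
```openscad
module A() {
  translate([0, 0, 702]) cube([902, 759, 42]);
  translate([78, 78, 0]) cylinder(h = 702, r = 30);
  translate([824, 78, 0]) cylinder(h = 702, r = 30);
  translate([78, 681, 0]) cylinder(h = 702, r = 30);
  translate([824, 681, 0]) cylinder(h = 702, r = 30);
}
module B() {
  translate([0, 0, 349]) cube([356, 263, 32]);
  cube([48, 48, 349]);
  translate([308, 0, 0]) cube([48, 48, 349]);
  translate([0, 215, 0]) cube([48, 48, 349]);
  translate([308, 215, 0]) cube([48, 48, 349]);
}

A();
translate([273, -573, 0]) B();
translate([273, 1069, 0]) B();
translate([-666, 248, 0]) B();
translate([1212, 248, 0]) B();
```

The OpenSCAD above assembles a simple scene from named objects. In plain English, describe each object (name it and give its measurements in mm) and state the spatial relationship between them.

A is a rectangular dining table. The top is 902×759×42 mm with its upper surface at z = 744 mm. It stands on four round legs of 60 mm diameter, each leg's bounding box inset 48 mm from the nearest pair of top edges, running from the floor to the underside of the top.

B is a four-legged stool. The seat is a 356×263×32 mm slab whose top surface is at z = 381 mm; four square legs, each 48×48 mm in cross-section, run from the floor (z = 0) to the underside of the seat, each flush with a corner of the seat.

Four stools sit around the table at the −y, +y, −x, +x sides.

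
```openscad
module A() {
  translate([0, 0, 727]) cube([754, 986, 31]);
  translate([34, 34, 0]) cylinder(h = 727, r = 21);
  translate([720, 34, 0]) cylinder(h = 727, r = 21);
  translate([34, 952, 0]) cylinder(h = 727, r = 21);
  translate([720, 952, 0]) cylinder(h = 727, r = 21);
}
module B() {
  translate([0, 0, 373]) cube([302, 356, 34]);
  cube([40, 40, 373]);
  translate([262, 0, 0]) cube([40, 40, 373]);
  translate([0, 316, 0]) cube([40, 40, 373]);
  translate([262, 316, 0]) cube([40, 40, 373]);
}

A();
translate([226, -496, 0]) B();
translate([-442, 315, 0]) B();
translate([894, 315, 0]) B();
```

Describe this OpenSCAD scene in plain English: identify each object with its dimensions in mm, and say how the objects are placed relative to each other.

A is a rectangular dining table. The top is 754×986×31 mm with its upper surface at z = 758 mm. It stands on four round legs of 42 mm diameter, each leg's bounding box inset 13 mm from the nearest pair of top edges, running from the floor to the underside of the top.

B is a four-legged stool. The seat is 302×356 mm, 34 mm thick, top at z = 407 mm. It stands on four square legs, each 40×40 mm in cross-section, from z = 0 to the seat underside, each flush with a corner of the seat.

Three stools sit around the table at the −y, −x, +x sides.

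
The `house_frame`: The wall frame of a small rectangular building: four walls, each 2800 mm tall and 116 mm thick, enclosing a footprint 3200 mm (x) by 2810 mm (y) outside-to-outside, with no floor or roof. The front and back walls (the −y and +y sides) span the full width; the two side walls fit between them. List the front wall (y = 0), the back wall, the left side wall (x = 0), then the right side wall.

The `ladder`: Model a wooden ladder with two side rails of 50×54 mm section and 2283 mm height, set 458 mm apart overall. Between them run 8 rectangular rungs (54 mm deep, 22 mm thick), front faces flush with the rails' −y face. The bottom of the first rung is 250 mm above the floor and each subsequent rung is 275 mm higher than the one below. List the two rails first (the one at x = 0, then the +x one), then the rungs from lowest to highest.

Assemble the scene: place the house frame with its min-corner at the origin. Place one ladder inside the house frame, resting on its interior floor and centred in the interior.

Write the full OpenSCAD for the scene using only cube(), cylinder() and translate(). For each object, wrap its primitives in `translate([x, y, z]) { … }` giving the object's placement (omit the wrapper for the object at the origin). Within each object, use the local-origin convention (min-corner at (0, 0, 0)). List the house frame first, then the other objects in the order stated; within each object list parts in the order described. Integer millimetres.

cube([3200, 116, 2800]);
translate([0, 2694, 0]) cube([3200, 116, 2800]);
translate([0, 116, 0]) cube([116, 2578, 2800]);
translate([3084, 116, 0]) cube([116, 2578, 2800]);
translate([1371, 1378, 0]) {
  cube([50, 54, 2283]);
  translate([408, 0, 0]) cube([50, 54, 2283]);
  translate([50, 0, 250]) cube([358, 54, 22]);
  translate([50, 0, 525]) cube([358, 54, 22]);
  translate([50, 0, 800]) cube([358, 54, 22]);
  translate([50, 0, 1075]) cube([358, 54, 22]);
  translate([50, 0, 1350]) cube([358, 54, 22]);
  translate([50, 0, 1625]) cube([358, 54, 22]);
  translate([50, 0, 1900]) cube([358, 54, 22]);
  translate([50, 0, 2175]) cube([358, 54, 22]);
}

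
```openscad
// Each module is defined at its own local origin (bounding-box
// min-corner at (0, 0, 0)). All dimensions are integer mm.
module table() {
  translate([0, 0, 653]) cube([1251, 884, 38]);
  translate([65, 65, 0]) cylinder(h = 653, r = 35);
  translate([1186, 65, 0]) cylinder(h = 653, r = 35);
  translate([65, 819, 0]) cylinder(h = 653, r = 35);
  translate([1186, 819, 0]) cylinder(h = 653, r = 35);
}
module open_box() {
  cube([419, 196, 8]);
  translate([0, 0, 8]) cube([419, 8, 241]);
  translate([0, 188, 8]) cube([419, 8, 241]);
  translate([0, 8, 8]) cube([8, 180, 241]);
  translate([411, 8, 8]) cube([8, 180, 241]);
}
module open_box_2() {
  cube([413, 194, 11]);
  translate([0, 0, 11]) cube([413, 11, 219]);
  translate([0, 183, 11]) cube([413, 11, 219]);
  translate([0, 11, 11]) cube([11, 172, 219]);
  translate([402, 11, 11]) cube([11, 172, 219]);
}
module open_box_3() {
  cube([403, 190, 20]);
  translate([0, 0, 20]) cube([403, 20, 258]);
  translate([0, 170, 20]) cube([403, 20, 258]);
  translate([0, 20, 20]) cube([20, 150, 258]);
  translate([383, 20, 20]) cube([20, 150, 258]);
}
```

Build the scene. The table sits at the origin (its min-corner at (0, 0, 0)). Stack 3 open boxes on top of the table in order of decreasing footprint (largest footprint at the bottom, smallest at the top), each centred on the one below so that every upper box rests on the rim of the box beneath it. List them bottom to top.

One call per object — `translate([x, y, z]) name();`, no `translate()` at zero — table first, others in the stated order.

table();
translate([416, 344, 691]) open_box();
translate([419, 345, 940]) open_box_2();
translate([424, 347, 1170]) open_box_3();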